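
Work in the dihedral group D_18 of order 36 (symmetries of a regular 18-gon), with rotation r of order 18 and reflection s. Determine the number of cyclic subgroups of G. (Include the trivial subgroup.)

24

Each element a generates a cyclic subgroup ⟨a⟩; distinct elements may generate the same one (a cyclic group of order d has φ(d) generators).
Cyclic subgroups by order — order 1: 1; order 2: 19; order 3: 1; order 6: 1; order 9: 1; order 18: 1.
Total: 24.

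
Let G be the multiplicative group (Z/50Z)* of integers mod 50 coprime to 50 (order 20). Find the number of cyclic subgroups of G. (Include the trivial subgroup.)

6

A cyclic subgroup of order d is generated by each of its φ(d) elements of order d, so the cyclic subgroups of order d number (#elements of order d)/φ(d).
Cyclic subgroups by order — order 1: 1; order 2: 1; order 4: 1; order 5: 1; order 10: 1; order 20: 1.
Total: 6.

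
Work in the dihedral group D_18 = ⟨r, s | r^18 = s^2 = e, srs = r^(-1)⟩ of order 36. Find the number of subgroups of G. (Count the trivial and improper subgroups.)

45

|G| = 36, so by Lagrange every subgroup order divides 36. Divisors: 1, 2, 3, 4, 6, 9, 12, 18, 36.
Subgroups by order — order 1: 1; order 2: 19; order 3: 1; order 4: 9; order 6: 7; order 9: 1; order 12: 3; order 18: 3; order 36: 1.
Total: 1 + 19 + 1 + 9 + 7 + 1 + 3 + 3 + 1 = 45.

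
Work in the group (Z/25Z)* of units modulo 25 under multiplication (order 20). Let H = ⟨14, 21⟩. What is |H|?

10

|⟨14⟩| = 10 and |⟨21⟩| = 5, so |H| is a multiple of lcm(10, 5) = 10 and divides |G| = 20.
Closing under the operation: H = {1, 4, 6, 9, 11, 14, 16, 19, 21, 24}, so |H| = 10.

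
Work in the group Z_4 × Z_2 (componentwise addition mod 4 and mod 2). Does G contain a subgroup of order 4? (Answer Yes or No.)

4 | 8. A subgroup of order 4 is {(0,0), (0,1), (2,0), (2,1)}.

Yes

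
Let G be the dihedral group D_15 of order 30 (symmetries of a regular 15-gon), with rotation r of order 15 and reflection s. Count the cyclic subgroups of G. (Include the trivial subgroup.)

Group the elements of G by the cyclic subgroup they generate; each cyclic subgroup of order d accounts for φ(d) elements.
Cyclic subgroups by order — order 1: 1; order 2: 15; order 3: 1; order 5: 1; order 15: 1.
Total: 19.

19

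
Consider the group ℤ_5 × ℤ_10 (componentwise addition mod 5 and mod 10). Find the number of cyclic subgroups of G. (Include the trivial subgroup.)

Group the elements of G by the cyclic subgroup they generate; each cyclic subgroup of order d accounts for φ(d) elements.
Cyclic subgroups by order — order 1: 1; order 2: 1; order 5: 6; order 10: 6.
Total: 14.

14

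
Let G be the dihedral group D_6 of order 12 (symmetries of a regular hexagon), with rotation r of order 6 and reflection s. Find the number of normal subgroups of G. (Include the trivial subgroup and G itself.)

7

G has 16 subgroups. Checking conjugation-invariance by order — order 1: 1/1 normal; order 2: 1/7 normal; order 3: 1/1 normal; order 4: 0/3 normal; order 6: 3/3 normal; order 12: 1/1 normal.
Total normal subgroups: 7.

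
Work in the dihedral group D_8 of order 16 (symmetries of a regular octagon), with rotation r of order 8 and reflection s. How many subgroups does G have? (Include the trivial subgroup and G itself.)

|G| = 16, so by Lagrange every subgroup order divides 16. Divisors: 1, 2, 4, 8, 16.
Subgroups by order — order 1: 1; order 2: 9; order 4: 5; order 8: 3; order 16: 1.
Total: 1 + 9 + 5 + 3 + 1 = 19.

19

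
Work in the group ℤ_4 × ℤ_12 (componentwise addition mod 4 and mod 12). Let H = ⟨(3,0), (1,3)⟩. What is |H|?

16

|⟨(3,0)⟩| = 4 and |⟨(1,3)⟩| = 4, so |H| is a multiple of lcm(4, 4) = 4 and divides |G| = 48.
Closing under the operation: H = {(0,0), (0,3), (0,6), (0,9), (1,0), (1,3), (1,6), (1,9), (2,0), (2,3), (2,6), (2,9), (3,0), (3,3), (3,6), (3,9)}, so |H| = 16.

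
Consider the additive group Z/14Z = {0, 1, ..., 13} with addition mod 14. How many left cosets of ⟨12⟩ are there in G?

2

|⟨12⟩| = 7 and |G| = 14.
By Lagrange, [G : H] = |G|/|H| = 14/7 = 2.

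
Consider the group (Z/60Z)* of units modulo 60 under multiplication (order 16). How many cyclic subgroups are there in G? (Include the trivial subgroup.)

Each element a generates a cyclic subgroup ⟨a⟩; distinct elements may generate the same one (a cyclic group of order d has φ(d) generators).
Cyclic subgroups by order — order 1: 1; order 2: 7; order 4: 4.
Total: 12.

12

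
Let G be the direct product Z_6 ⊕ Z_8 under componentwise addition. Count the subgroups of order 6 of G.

3

|G| = 48 and 6 | 48, so subgroups of order 6 are possible by Lagrange.
The subgroups of order 6 are: {(0,0), (0,4), (2,0), (2,4), (4,0), (4,4)}; {(0,0), (1,0), (2,0), (3,0), (4,0), (5,0)}; {(0,0), (1,4), (2,0), (3,4), (4,0), (5,4)}.
So G has 3 subgroups of order 6.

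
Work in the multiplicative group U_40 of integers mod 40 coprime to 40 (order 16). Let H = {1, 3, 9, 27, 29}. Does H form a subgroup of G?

No

|H| = 5 does not divide |G| = 16, so by Lagrange H is not a subgroup.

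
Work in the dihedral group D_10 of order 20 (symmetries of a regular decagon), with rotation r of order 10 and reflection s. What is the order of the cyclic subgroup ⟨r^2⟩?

5

Computing powers of r^2: the smallest k with (r^2)^k = e is k = 5.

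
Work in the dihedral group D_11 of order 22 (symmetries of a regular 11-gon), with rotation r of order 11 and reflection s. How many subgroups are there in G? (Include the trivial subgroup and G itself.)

|G| = 22, so by Lagrange every subgroup order divides 22. Divisors: 1, 2, 11, 22.
Subgroups by order — order 1: 1; order 2: 11; order 11: 1; order 22: 1.
Total: 1 + 11 + 1 + 1 = 14.

14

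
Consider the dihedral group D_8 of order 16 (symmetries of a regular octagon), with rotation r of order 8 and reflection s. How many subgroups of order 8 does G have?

3

|G| = 16 and 8 | 16, so subgroups of order 8 are possible by Lagrange.
The subgroups of order 8 are: {e, r, r^2, r^3, r^4, r^5, r^6, r^7}; {e, r^2, r^4, r^6, s, r^2s, r^4s, r^6s}; {e, r^2, r^4, r^6, rs, r^3s, r^5s, r^7s}.
So G has 3 subgroups of order 8.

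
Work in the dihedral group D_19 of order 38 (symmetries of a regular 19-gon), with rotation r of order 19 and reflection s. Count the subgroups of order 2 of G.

19

|G| = 38 and 2 | 38, so subgroups of order 2 are possible by Lagrange.
The subgroups of order 2 are: {e, r^10s}; {e, r^11s}; {e, r^12s}; {e, r^13s}; … (19 in all).
So G has 19 subgroups of order 2.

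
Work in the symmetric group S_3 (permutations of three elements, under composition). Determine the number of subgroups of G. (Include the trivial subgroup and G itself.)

6

|G| = 6, so by Lagrange every subgroup order divides 6. Divisors: 1, 2, 3, 6.
Subgroups by order — order 1: 1; order 2: 3; order 3: 1; order 6: 1.
Total: 1 + 3 + 1 + 1 = 6.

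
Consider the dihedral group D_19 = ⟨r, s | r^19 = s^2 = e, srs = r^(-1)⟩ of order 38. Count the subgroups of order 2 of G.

19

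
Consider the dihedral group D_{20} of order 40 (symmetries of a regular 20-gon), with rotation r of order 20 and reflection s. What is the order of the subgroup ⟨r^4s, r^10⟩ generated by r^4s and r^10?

4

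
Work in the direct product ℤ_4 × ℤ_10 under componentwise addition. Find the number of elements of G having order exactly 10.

12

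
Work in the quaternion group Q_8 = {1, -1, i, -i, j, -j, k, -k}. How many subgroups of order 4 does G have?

|G| = 8 and 4 | 8, so subgroups of order 4 are possible by Lagrange.
The subgroups of order 4 are: {1, -1, i, -i}; {1, -1, j, -j}; {1, -1, k, -k}.
So G has 3 subgroups of order 4.

3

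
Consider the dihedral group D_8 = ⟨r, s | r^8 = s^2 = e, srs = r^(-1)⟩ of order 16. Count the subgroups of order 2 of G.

|G| = 16 and 2 | 16, so subgroups of order 2 are possible by Lagrange.
The subgroups of order 2 are: {e, r^2s}; {e, r^3s}; {e, r^4}; {e, r^4s}; … (9 in all).
So G has 9 subgroups of order 2.

9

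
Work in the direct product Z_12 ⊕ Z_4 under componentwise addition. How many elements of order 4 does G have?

12

An element (a,b) has order lcm(ord(a), ord(b)); count pairs with lcm equal to 4.
Enumerating gives 12 such elements.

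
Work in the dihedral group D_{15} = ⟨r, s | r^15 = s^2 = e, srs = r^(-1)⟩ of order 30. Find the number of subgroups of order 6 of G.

5

|G| = 30 and 6 | 30, so subgroups of order 6 are possible by Lagrange.
The subgroups of order 6 are: {e, r^5, r^10, s, r^5s, r^10s}; {e, r^5, r^10, rs, r^6s, r^11s}; {e, r^5, r^10, r^2s, r^7s, r^12s}; {e, r^5, r^10, r^3s, r^8s, r^13s}; … (5 in all).
So G has 5 subgroups of order 6.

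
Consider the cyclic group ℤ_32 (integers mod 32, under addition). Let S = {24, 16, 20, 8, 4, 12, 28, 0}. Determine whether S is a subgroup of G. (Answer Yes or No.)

|S| = 8 divides |G| = 32, consistent with Lagrange.
S contains the identity, every element's inverse is in S, and S is closed under +: it is a subgroup.
In fact S = ⟨4⟩.

Yes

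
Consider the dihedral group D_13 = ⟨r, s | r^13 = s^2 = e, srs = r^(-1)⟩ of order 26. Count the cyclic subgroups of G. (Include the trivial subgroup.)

15

Group the elements of G by the cyclic subgroup they generate; each cyclic subgroup of order d accounts for φ(d) elements.
Cyclic subgroups by order — order 1: 1; order 2: 13; order 13: 1.
Total: 15.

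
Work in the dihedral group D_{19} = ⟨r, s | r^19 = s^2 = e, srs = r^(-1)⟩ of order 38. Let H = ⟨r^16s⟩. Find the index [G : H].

19

|⟨r^16s⟩| = 2 and |G| = 38.
By Lagrange, [G : H] = |G|/|H| = 38/2 = 19.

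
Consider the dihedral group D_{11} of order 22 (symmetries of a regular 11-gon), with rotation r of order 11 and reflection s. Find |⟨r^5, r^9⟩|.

|⟨r^5⟩| = 11 and |⟨r^9⟩| = 11, so |H| is a multiple of lcm(11, 11) = 11 and divides |G| = 22.
Closing under the operation: H = {e, r, r^2, r^3, r^4, r^5, r^6, r^7, r^8, r^9, r^10}, so |H| = 11.

11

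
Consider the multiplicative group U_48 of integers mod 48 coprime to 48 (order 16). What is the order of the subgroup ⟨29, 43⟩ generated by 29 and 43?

|⟨29⟩| = 4 and |⟨43⟩| = 4, so |H| is a multiple of lcm(4, 4) = 4 and divides |G| = 16.
Closing under the operation: H = {1, 5, 19, 23, 25, 29, 43, 47}, so |H| = 8.

8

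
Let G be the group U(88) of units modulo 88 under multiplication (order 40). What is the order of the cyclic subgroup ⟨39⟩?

Compute successive powers of 39 mod 88: 39, 25, 7, 9, 87, 49, 63, 81, …; 39^10 ≡ 1 (mod 88).
So |⟨39⟩| = 10.

10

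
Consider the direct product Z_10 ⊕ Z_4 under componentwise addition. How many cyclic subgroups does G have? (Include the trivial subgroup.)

12

Each element a generates a cyclic subgroup ⟨a⟩; distinct elements may generate the same one (a cyclic group of order d has φ(d) generators).
Cyclic subgroups by order — order 1: 1; order 2: 3; order 4: 2; order 5: 1; order 10: 3; order 20: 2.
Total: 12.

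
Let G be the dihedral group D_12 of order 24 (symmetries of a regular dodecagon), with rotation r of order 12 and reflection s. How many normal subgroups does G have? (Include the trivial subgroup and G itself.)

9

G has 34 subgroups. Checking conjugation-invariance by order — order 1: 1/1 normal; order 2: 1/13 normal; order 3: 1/1 normal; order 4: 1/7 normal; order 6: 1/5 normal; order 8: 0/3 normal; order 12: 3/3 normal; order 24: 1/1 normal.
Total normal subgroups: 9.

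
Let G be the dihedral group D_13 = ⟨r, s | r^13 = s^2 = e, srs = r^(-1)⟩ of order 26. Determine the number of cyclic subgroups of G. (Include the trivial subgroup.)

15

Group the elements of G by the cyclic subgroup they generate; each cyclic subgroup of order d accounts for φ(d) elements.
Cyclic subgroups by order — order 1: 1; order 2: 13; order 13: 1.
Total: 15.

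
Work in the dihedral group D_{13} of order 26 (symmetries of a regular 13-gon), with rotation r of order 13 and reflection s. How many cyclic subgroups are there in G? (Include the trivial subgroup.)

Group the elements of G by the cyclic subgroup they generate; each cyclic subgroup of order d accounts for φ(d) elements.
Cyclic subgroups by order — order 1: 1; order 2: 13; order 13: 1.
Total: 15.

15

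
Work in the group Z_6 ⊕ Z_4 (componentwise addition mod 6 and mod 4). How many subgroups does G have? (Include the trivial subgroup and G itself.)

|G| = 24, so by Lagrange every subgroup order divides 24. Divisors: 1, 2, 3, 4, 6, 8, 12, 24.
Subgroups by order — order 1: 1; order 2: 3; order 3: 1; order 4: 3; order 6: 3; order 8: 1; order 12: 3; order 24: 1.
Total: 1 + 3 + 1 + 3 + 3 + 1 + 3 + 1 = 16.

16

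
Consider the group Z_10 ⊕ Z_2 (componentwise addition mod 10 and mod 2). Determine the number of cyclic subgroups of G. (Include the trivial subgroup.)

8

Each element a generates a cyclic subgroup ⟨a⟩; distinct elements may generate the same one (a cyclic group of order d has φ(d) generators).
Cyclic subgroups by order — order 1: 1; order 2: 3; order 5: 1; order 10: 3.
Total: 8.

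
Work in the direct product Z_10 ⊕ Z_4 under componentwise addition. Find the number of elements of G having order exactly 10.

12

An element (a,b) has order lcm(ord(a), ord(b)); count pairs with lcm equal to 10.
Enumerating gives 12 such elements.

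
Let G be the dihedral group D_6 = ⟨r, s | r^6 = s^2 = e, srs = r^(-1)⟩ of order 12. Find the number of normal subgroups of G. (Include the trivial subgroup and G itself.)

7

G has 16 subgroups. Checking conjugation-invariance by order — order 1: 1/1 normal; order 2: 1/7 normal; order 3: 1/1 normal; order 4: 0/3 normal; order 6: 3/3 normal; order 12: 1/1 normal.
Total normal subgroups: 7.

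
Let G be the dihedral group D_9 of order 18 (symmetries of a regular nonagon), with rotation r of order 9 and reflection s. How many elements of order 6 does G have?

0

No element of G has order 6 (even though 6 | 18).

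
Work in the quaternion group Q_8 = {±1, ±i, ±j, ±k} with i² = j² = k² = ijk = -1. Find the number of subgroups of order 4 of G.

3

|G| = 8 and 4 | 8, so subgroups of order 4 are possible by Lagrange.
The subgroups of order 4 are: {1, -1, i, -i}; {1, -1, j, -j}; {1, -1, k, -k}.
So G has 3 subgroups of order 4.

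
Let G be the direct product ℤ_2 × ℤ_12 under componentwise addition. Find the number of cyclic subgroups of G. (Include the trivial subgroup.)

A cyclic subgroup of order d is generated by each of its φ(d) elements of order d, so the cyclic subgroups of order d number (#elements of order d)/φ(d).
Cyclic subgroups by order — order 1: 1; order 2: 3; order 3: 1; order 4: 2; order 6: 3; order 12: 2.
Total: 12.

12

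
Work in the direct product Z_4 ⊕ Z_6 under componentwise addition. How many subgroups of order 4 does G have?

|G| = 24 and 4 | 24, so subgroups of order 4 are possible by Lagrange.
The subgroups of order 4 are: {(0,0), (0,3), (2,0), (2,3)}; {(0,0), (1,0), (2,0), (3,0)}; {(0,0), (1,3), (2,0), (3,3)}.
So G has 3 subgroups of order 4.

3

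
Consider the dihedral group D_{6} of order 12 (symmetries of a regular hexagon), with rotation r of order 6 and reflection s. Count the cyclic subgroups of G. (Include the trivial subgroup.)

10

Each element a generates a cyclic subgroup ⟨a⟩; distinct elements may generate the same one (a cyclic group of order d has φ(d) generators).
Cyclic subgroups by order — order 1: 1; order 2: 7; order 3: 1; order 6: 1.
Total: 10.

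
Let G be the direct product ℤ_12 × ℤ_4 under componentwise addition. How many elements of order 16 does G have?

0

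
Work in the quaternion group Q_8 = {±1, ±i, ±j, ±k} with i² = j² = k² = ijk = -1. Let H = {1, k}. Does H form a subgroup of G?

No

k ∈ H but its inverse -k ∉ H, so H is not a subgroup.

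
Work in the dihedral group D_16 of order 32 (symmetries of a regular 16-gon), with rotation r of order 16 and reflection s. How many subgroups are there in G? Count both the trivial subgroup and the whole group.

|G| = 32, so by Lagrange every subgroup order divides 32. Divisors: 1, 2, 4, 8, 16, 32.
Subgroups by order — order 1: 1; order 2: 17; order 4: 9; order 8: 5; order 16: 3; order 32: 1.
Total: 1 + 17 + 9 + 5 + 3 + 1 = 36.

36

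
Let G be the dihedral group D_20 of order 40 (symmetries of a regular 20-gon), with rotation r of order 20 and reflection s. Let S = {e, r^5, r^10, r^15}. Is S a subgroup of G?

Yes

|S| = 4 divides |G| = 40, consistent with Lagrange.
S contains the identity, every element's inverse is in S, and S is closed under ·: it is a subgroup.
In fact S = ⟨r^15⟩.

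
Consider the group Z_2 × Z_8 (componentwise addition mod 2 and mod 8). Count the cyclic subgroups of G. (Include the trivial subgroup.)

8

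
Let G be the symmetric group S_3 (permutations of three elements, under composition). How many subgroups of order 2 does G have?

|G| = 6 and 2 | 6, so subgroups of order 2 are possible by Lagrange.
The subgroups of order 2 are: {e, (1 2)}; {e, (1 3)}; {e, (2 3)}.
So G has 3 subgroups of order 2.

3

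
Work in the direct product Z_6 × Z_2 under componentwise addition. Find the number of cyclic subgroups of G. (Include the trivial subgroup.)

8

A cyclic subgroup of order d is generated by each of its φ(d) elements of order d, so the cyclic subgroups of order d number (#elements of order d)/φ(d).
Cyclic subgroups by order — order 1: 1; order 2: 3; order 3: 1; order 6: 3.
Total: 8.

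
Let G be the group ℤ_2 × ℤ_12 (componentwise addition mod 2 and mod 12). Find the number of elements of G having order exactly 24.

0

An element (a,b) has order lcm(ord(a), ord(b)); count pairs with lcm equal to 24.
Enumerating gives 0 such elements.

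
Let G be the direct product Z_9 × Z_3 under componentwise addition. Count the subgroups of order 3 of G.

4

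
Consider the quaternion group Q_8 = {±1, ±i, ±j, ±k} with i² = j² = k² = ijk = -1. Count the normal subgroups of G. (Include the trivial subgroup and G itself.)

6

G has 6 subgroups. Checking conjugation-invariance by order — order 1: 1/1 normal; order 2: 1/1 normal; order 4: 3/3 normal; order 8: 1/1 normal.
Total normal subgroups: 6.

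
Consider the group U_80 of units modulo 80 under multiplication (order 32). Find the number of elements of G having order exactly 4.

24

Enumerating element orders in G gives 24 elements of order 4.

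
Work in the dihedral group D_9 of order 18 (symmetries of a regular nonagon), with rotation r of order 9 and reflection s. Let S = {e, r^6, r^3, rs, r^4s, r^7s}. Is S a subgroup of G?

Yes

|S| = 6 divides |G| = 18, consistent with Lagrange.
S contains the identity, every element's inverse is in S, and S is closed under ·: it is a subgroup.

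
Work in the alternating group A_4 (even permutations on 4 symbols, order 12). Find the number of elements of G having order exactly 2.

3

The elements of order 2 are: (1 2)(3 4), (1 3)(2 4), (1 4)(2 3).
That's 3.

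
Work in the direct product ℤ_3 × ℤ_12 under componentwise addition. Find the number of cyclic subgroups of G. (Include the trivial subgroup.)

15

Group the elements of G by the cyclic subgroup they generate; each cyclic subgroup of order d accounts for φ(d) elements.
Cyclic subgroups by order — order 1: 1; order 2: 1; order 3: 4; order 4: 1; order 6: 4; order 12: 4.
Total: 15.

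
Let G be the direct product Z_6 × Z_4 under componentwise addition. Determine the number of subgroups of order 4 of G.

|G| = 24 and 4 | 24, so subgroups of order 4 are possible by Lagrange.
The subgroups of order 4 are: {(0,0), (0,1), (0,2), (0,3)}; {(0,0), (0,2), (3,0), (3,2)}; {(0,0), (0,2), (3,1), (3,3)}.
So G has 3 subgroups of order 4.

3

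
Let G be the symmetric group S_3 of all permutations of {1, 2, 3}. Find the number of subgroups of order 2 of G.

3

|G| = 6 and 2 | 6, so subgroups of order 2 are possible by Lagrange.
The subgroups of order 2 are: {e, (1 2)}; {e, (1 3)}; {e, (2 3)}.
So G has 3 subgroups of order 2.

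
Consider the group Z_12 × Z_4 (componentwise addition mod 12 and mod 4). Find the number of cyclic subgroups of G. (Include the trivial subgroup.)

Group the elements of G by the cyclic subgroup they generate; each cyclic subgroup of order d accounts for φ(d) elements.
Cyclic subgroups by order — order 1: 1; order 2: 3; order 3: 1; order 4: 6; order 6: 3; order 12: 6.
Total: 20.

20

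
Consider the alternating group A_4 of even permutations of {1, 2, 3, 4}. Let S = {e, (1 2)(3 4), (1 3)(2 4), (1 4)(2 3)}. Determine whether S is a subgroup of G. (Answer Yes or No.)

Yes

|S| = 4 divides |G| = 12, consistent with Lagrange.
S contains the identity, every element's inverse is in S, and S is closed under ∘: it is a subgroup.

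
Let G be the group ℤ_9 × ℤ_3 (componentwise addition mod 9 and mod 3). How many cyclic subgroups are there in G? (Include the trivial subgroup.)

8

Group the elements of G by the cyclic subgroup they generate; each cyclic subgroup of order d accounts for φ(d) elements.
Cyclic subgroups by order — order 1: 1; order 3: 4; order 9: 3.
Total: 8.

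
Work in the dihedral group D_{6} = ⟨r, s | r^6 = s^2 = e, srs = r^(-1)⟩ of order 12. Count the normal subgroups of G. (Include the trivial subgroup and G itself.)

7

G has 16 subgroups. Checking conjugation-invariance by order — order 1: 1/1 normal; order 2: 1/7 normal; order 3: 1/1 normal; order 4: 0/3 normal; order 6: 3/3 normal; order 12: 1/1 normal.
Total normal subgroups: 7.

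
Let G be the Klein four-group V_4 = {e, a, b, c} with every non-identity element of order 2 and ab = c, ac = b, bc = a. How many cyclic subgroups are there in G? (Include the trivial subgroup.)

4

Group the elements of G by the cyclic subgroup they generate; each cyclic subgroup of order d accounts for φ(d) elements.
Cyclic subgroups by order — order 1: 1; order 2: 3.
Total: 4.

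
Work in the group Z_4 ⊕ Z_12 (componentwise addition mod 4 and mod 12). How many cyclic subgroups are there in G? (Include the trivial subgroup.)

20

Each element a generates a cyclic subgroup ⟨a⟩; distinct elements may generate the same one (a cyclic group of order d has φ(d) generators).
Cyclic subgroups by order — order 1: 1; order 2: 3; order 3: 1; order 4: 6; order 6: 3; order 12: 6.
Total: 20.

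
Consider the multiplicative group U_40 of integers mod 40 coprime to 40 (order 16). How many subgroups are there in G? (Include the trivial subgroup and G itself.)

|G| = 16, so by Lagrange every subgroup order divides 16. Divisors: 1, 2, 4, 8, 16.
Subgroups by order — order 1: 1; order 2: 7; order 4: 11; order 8: 7; order 16: 1.
Total: 1 + 7 + 11 + 7 + 1 = 27.

27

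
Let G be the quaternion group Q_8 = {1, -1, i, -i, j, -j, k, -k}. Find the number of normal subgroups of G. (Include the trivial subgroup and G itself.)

G has 6 subgroups. Checking conjugation-invariance by order — order 1: 1/1 normal; order 2: 1/1 normal; order 4: 3/3 normal; order 8: 1/1 normal.
Total normal subgroups: 6.

6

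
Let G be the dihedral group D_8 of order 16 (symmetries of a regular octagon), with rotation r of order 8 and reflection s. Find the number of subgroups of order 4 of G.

5

|G| = 16 and 4 | 16, so subgroups of order 4 are possible by Lagrange.
The subgroups of order 4 are: {e, r^2, r^4, r^6}; {e, r^4, r^2s, r^6s}; {e, r^4, r^3s, r^7s}; {e, r^4, s, r^4s}; … (5 in all).
So G has 5 subgroups of order 4.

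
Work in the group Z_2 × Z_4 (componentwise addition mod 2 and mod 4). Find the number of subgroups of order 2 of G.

|G| = 8 and 2 | 8, so subgroups of order 2 are possible by Lagrange.
The subgroups of order 2 are: {(0,0), (0,2)}; {(0,0), (1,0)}; {(0,0), (1,2)}.
So G has 3 subgroups of order 2.

3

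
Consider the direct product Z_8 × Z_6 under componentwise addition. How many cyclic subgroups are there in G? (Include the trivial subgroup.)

A cyclic subgroup of order d is generated by each of its φ(d) elements of order d, so the cyclic subgroups of order d number (#elements of order d)/φ(d).
Cyclic subgroups by order — order 1: 1; order 2: 3; order 3: 1; order 4: 2; order 6: 3; order 8: 2; order 12: 2; order 24: 2.
Total: 16.

16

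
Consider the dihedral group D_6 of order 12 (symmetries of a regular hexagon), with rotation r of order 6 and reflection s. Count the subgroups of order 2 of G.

7

|G| = 12 and 2 | 12, so subgroups of order 2 are possible by Lagrange.
The subgroups of order 2 are: {e, r^2s}; {e, r^3}; {e, r^3s}; {e, r^4s}; … (7 in all).
So G has 7 subgroups of order 2.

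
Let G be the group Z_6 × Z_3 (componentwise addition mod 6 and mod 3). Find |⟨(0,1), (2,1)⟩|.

|⟨(0,1)⟩| = 3 and |⟨(2,1)⟩| = 3, so |H| is a multiple of lcm(3, 3) = 3 and divides |G| = 18.
Closing under the operation: H = {(0,0), (0,1), (0,2), (2,0), (2,1), (2,2), (4,0), (4,1), (4,2)}, so |H| = 9.

9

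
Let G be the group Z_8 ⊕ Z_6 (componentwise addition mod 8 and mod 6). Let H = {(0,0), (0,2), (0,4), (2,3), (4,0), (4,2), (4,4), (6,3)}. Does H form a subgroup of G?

No

Closure fails: (4,4) + (2,3) = (6,1) ∉ H. So H is not a subgroup.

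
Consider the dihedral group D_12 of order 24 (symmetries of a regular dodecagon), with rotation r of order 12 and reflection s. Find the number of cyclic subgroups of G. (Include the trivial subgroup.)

18

A cyclic subgroup of order d is generated by each of its φ(d) elements of order d, so the cyclic subgroups of order d number (#elements of order d)/φ(d).
Cyclic subgroups by order — order 1: 1; order 2: 13; order 3: 1; order 4: 1; order 6: 1; order 12: 1.
Total: 18.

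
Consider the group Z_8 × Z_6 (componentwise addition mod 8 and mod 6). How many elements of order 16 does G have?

An element (a,b) has order lcm(ord(a), ord(b)); count pairs with lcm equal to 16.
Enumerating gives 0 such elements.

0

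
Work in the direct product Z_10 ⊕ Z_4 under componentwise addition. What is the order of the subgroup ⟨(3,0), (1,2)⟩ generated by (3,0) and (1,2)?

20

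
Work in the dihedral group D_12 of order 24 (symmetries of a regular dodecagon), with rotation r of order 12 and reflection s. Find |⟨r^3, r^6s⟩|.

8

|⟨r^3⟩| = 4 and |⟨r^6s⟩| = 2, so |H| is a multiple of lcm(4, 2) = 4 and divides |G| = 24.
Closing under the operation: H = {e, r^3, r^6, r^9, s, r^3s, r^6s, r^9s}, so |H| = 8.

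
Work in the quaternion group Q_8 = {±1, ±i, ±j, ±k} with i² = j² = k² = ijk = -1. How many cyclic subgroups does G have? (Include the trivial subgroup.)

5

A cyclic subgroup of order d is generated by each of its φ(d) elements of order d, so the cyclic subgroups of order d number (#elements of order d)/φ(d).
Cyclic subgroups by order — order 1: 1; order 2: 1; order 4: 3.
Total: 5.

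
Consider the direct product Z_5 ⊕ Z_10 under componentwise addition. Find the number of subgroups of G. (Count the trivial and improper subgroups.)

|G| = 50, so by Lagrange every subgroup order divides 50. Divisors: 1, 2, 5, 10, 25, 50.
Subgroups by order — order 1: 1; order 2: 1; order 5: 6; order 10: 6; order 25: 1; order 50: 1.
Total: 1 + 1 + 6 + 6 + 1 + 1 = 16.

16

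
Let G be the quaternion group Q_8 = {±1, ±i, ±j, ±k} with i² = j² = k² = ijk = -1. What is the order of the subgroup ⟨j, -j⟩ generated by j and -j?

|⟨j⟩| = 4 and |⟨-j⟩| = 4, so |H| is a multiple of lcm(4, 4) = 4 and divides |G| = 8.
Closing under the operation: H = {1, -1, j, -j}, so |H| = 4.

4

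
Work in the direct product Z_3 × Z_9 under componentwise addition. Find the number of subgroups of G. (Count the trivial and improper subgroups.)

|G| = 27, so by Lagrange every subgroup order divides 27. Divisors: 1, 3, 9, 27.
Subgroups by order — order 1: 1; order 3: 4; order 9: 4; order 27: 1.
Total: 1 + 4 + 4 + 1 = 10.

10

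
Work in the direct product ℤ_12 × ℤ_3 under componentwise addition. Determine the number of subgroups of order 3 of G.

4

|G| = 36 and 3 | 36, so subgroups of order 3 are possible by Lagrange.
The subgroups of order 3 are: {(0,0), (0,1), (0,2)}; {(0,0), (4,0), (8,0)}; {(0,0), (4,1), (8,2)}; {(0,0), (4,2), (8,1)}.
So G has 4 subgroups of order 3.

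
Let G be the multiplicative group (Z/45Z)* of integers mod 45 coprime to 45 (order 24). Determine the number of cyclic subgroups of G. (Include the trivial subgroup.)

A cyclic subgroup of order d is generated by each of its φ(d) elements of order d, so the cyclic subgroups of order d number (#elements of order d)/φ(d).
Cyclic subgroups by order — order 1: 1; order 2: 3; order 3: 1; order 4: 2; order 6: 3; order 12: 2.
Total: 12.

12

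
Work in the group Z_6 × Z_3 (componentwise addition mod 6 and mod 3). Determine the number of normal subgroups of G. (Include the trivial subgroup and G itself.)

12

G is abelian, so every subgroup is normal.
G has 12 subgroups in total, hence 12 normal subgroups.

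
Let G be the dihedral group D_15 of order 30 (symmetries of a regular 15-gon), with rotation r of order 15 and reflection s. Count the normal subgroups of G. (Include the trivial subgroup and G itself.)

5

G has 28 subgroups. Checking conjugation-invariance by order — order 1: 1/1 normal; order 2: 0/15 normal; order 3: 1/1 normal; order 5: 1/1 normal; order 6: 0/5 normal; order 10: 0/3 normal; order 15: 1/1 normal; order 30: 1/1 normal.
Total normal subgroups: 5.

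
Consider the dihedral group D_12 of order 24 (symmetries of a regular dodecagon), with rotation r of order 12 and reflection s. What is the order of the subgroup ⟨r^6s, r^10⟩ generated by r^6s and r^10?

|⟨r^6s⟩| = 2 and |⟨r^10⟩| = 6, so |H| is a multiple of lcm(2, 6) = 6 and divides |G| = 24.
Closing under the operation: H = {e, r^2, r^4, r^6, r^8, r^10, s, r^2s, r^4s, r^6s, r^8s, r^10s}, so |H| = 12.

12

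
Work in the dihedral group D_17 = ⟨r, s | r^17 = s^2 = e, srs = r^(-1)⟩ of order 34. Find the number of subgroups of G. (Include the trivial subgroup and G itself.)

|G| = 34, so by Lagrange every subgroup order divides 34. Divisors: 1, 2, 17, 34.
Subgroups by order — order 1: 1; order 2: 17; order 17: 1; order 34: 1.
Total: 1 + 17 + 1 + 1 = 20.

20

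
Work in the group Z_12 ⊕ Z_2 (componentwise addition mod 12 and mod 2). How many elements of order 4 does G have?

4

An element (a,b) has order lcm(ord(a), ord(b)); count pairs with lcm equal to 4.
Enumerating gives 4 such elements.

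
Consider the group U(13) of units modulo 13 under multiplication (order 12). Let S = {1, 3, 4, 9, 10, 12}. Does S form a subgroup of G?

Yes

|S| = 6 divides |G| = 12, consistent with Lagrange.
S contains the identity, every element's inverse is in S, and S is closed under ·: it is a subgroup.
In fact S = ⟨4⟩.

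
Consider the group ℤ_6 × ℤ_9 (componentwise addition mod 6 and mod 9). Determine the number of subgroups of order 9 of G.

4

|G| = 54 and 9 | 54, so subgroups of order 9 are possible by Lagrange.
The subgroups of order 9 are: {(0,0), (0,1), (0,2), (0,3), (0,4), (0,5), (0,6), (0,7), (0,8)}; {(0,0), (0,3), (0,6), (2,0), (2,3), (2,6), (4,0), (4,3), (4,6)}; {(0,0), (0,3), (0,6), (2,1), (2,4), (2,7), (4,2), (4,5), (4,8)}; {(0,0), (0,3), (0,6), (2,2), (2,5), (2,8), (4,1), (4,4), (4,7)}.
So G has 4 subgroups of order 9.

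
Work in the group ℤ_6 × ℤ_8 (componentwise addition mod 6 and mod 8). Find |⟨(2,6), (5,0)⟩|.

|⟨(2,6)⟩| = 12 and |⟨(5,0)⟩| = 6, so |H| is a multiple of lcm(12, 6) = 12 and divides |G| = 48.
Closing under the operation: H = {(0,0), (0,2), (0,4), (0,6), (1,0), (1,2), (1,4), (1,6), (2,0), (2,2), (2,4), (2,6), (3,0), (3,2), (3,4), (3,6), (4,0), (4,2), (4,4), (4,6), (5,0), (5,2), (5,4), (5,6)}, so |H| = 24.

24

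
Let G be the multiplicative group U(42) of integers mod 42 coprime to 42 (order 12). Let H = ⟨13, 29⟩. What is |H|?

4

|⟨13⟩| = 2 and |⟨29⟩| = 2, so |H| is a multiple of lcm(2, 2) = 2 and divides |G| = 12.
Closing under the operation: H = {1, 13, 29, 41}, so |H| = 4.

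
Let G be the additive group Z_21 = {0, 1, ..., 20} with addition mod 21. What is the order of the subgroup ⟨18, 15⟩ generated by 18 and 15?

7

|⟨18⟩| = 7 and |⟨15⟩| = 7, so |H| is a multiple of lcm(7, 7) = 7 and divides |G| = 21.
Closing under the operation: H = {0, 3, 6, 9, 12, 15, 18}, so |H| = 7.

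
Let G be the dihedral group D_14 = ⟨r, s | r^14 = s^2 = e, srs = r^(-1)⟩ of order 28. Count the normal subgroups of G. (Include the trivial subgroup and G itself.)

7

G has 28 subgroups. Checking conjugation-invariance by order — order 1: 1/1 normal; order 2: 1/15 normal; order 4: 0/7 normal; order 7: 1/1 normal; order 14: 3/3 normal; order 28: 1/1 normal.
Total normal subgroups: 7.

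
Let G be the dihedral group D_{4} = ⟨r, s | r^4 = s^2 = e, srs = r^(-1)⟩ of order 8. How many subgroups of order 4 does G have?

3

|G| = 8 and 4 | 8, so subgroups of order 4 are possible by Lagrange.
The subgroups of order 4 are: {e, r, r^2, r^3}; {e, r^2, s, r^2s}; {e, r^2, rs, r^3s}.
So G has 3 subgroups of order 4.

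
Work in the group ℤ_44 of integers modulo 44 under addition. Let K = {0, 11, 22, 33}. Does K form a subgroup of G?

|K| = 4 divides |G| = 44, consistent with Lagrange.
K contains the identity, every element's inverse is in K, and K is closed under +: it is a subgroup.
In fact K = ⟨33⟩.

Yes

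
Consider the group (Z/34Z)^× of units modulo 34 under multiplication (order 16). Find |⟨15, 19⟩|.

8

|⟨15⟩| = 8 and |⟨19⟩| = 8, so |H| is a multiple of lcm(8, 8) = 8 and divides |G| = 16.
Closing under the operation: H = {1, 9, 13, 15, 19, 21, 25, 33}, so |H| = 8.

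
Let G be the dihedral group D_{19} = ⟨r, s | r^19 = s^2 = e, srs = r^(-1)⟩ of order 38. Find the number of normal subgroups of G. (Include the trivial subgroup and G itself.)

3

G has 22 subgroups. Checking conjugation-invariance by order — order 1: 1/1 normal; order 2: 0/19 normal; order 19: 1/1 normal; order 38: 1/1 normal.
Total normal subgroups: 3.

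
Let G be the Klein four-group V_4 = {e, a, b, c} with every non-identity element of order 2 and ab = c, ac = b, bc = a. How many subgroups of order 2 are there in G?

3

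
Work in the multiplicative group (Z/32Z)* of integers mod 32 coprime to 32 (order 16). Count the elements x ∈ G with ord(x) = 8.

8

The elements of order 8 are: 3, 5, 11, 13, 19, 21, 27, 29.
That's 8.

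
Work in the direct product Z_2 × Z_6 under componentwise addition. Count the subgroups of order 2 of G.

3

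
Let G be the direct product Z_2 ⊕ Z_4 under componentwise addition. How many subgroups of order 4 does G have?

3

|G| = 8 and 4 | 8, so subgroups of order 4 are possible by Lagrange.
The subgroups of order 4 are: {(0,0), (0,1), (0,2), (0,3)}; {(0,0), (0,2), (1,0), (1,2)}; {(0,0), (0,2), (1,1), (1,3)}.
So G has 3 subgroups of order 4.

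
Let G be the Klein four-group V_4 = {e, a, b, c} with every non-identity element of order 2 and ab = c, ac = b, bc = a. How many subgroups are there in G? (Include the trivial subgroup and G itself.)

|G| = 4, so by Lagrange every subgroup order divides 4. Divisors: 1, 2, 4.
Subgroups by order — order 1: 1; order 2: 3; order 4: 1.
Total: 1 + 3 + 1 = 5.

5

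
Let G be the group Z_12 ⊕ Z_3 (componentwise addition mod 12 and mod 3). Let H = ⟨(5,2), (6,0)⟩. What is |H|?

|⟨(5,2)⟩| = 12 and |⟨(6,0)⟩| = 2, so |H| is a multiple of lcm(12, 2) = 12 and divides |G| = 36.
Closing under the operation: H = {(0,0), (1,1), (2,2), (3,0), (4,1), (5,2), (6,0), (7,1), (8,2), (9,0), (10,1), (11,2)}, so |H| = 12.

12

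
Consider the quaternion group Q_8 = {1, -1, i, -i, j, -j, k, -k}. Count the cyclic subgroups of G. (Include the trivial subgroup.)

Group the elements of G by the cyclic subgroup they generate; each cyclic subgroup of order d accounts for φ(d) elements.
Cyclic subgroups by order — order 1: 1; order 2: 1; order 4: 3.
Total: 5.

5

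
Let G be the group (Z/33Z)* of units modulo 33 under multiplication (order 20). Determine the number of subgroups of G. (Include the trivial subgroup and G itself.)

10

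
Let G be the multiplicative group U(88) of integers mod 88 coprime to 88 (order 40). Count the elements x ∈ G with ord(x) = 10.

28

Enumerating element orders in G gives 28 elements of order 10.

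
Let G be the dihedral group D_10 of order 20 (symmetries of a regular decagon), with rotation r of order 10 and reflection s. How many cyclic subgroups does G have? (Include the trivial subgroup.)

14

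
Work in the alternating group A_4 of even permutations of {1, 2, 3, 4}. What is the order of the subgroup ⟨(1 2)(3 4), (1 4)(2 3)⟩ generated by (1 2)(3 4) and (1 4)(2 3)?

|⟨(1 2)(3 4)⟩| = 2 and |⟨(1 4)(2 3)⟩| = 2, so |H| is a multiple of lcm(2, 2) = 2 and divides |G| = 12.
Closing under the operation: H = {e, (1 2)(3 4), (1 3)(2 4), (1 4)(2 3)}, so |H| = 4.

4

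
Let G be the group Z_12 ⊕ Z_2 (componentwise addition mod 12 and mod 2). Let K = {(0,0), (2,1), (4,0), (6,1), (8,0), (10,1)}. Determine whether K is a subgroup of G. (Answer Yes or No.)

Yes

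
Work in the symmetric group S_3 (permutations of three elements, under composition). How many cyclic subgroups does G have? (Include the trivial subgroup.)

Group the elements of G by the cyclic subgroup they generate; each cyclic subgroup of order d accounts for φ(d) elements.
Cyclic subgroups by order — order 1: 1; order 2: 3; order 3: 1.
Total: 5.

5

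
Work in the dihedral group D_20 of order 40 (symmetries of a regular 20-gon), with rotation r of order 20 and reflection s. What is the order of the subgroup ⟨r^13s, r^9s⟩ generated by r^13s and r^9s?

10

|⟨r^13s⟩| = 2 and |⟨r^9s⟩| = 2, so |H| is a multiple of lcm(2, 2) = 2 and divides |G| = 40.
Closing under the operation: H = {e, r^4, r^8, r^12, r^16, rs, r^5s, r^9s, r^13s, r^17s}, so |H| = 10.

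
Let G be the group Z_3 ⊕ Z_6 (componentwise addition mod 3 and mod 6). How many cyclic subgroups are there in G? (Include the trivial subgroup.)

10

Group the elements of G by the cyclic subgroup they generate; each cyclic subgroup of order d accounts for φ(d) elements.
Cyclic subgroups by order — order 1: 1; order 2: 1; order 3: 4; order 6: 4.
Total: 10.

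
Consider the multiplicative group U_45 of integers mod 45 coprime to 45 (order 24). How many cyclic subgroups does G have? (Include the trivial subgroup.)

12

Group the elements of G by the cyclic subgroup they generate; each cyclic subgroup of order d accounts for φ(d) elements.
Cyclic subgroups by order — order 1: 1; order 2: 3; order 3: 1; order 4: 2; order 6: 3; order 12: 2.
Total: 12.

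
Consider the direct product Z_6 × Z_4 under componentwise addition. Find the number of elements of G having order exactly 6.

6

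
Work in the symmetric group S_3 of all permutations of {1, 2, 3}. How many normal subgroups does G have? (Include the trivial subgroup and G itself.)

3

G has 6 subgroups. Checking conjugation-invariance by order — order 1: 1/1 normal; order 2: 0/3 normal; order 3: 1/1 normal; order 6: 1/1 normal.
Total normal subgroups: 3.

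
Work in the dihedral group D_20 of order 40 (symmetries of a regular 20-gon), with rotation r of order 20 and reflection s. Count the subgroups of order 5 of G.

|G| = 40 and 5 | 40, so subgroups of order 5 are possible by Lagrange.
The subgroups of order 5 are: {e, r^4, r^8, r^12, r^16}.
So G has 1 subgroup of order 5.

1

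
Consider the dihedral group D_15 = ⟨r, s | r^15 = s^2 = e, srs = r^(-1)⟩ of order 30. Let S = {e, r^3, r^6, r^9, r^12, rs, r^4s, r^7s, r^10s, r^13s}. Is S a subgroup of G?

|S| = 10 divides |G| = 30, consistent with Lagrange.
S contains the identity, every element's inverse is in S, and S is closed under ·: it is a subgroup.

Yes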